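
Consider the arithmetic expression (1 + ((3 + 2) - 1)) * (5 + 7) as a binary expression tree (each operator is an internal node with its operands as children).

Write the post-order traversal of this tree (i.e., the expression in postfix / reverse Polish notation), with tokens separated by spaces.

1 3 2 + 1 - + 5 7 + *

Post-order on an expression tree gives postfix notation: for each operator, emit left operand, right operand, then the operator.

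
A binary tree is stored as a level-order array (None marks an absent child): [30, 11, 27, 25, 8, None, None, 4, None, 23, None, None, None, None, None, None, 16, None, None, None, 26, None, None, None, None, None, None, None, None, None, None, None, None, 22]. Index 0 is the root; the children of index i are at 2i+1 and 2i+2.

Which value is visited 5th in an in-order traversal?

11

In-order visits the left subtree, then the node, then the right subtree.
At 30: go left to 11.
  At 11: go left to 25.
    At 25: go left to 4.
      At 4: no left child.
      Visit 4.
      At 4: go right to 16.
        At 16: go left to 22.
          22 is a leaf — visit 22.
        Visit 16.
        At 16: no right child.
    Visit 25.
    At 25: no right child.
  Visit 11.
  At 11: go right to 8.
    At 8: go left to 23.
      At 23: no left child.
      Visit 23.
      At 23: go right to 26.
        26 is a leaf — visit 26.
    Visit 8.
    At 8: no right child.
Visit 30.
At 30: go right to 27.
  27 is a leaf — visit 27.
Full in-order sequence: 4, 22, 16, 25, 11, 23, 26, 8, 30, 27.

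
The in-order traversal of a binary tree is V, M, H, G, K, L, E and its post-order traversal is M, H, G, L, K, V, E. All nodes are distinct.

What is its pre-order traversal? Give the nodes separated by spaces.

The last element of post-order is the root; it splits in-order into left and right subtrees.
Root E: left subtree has 6 nodes {V, M, H, G, K, L}, right has 0 { }.
  Root V: left subtree has 0 nodes { }, right has 5 {M, H, G, K, L}.
    Root K: left subtree has 3 nodes {M, H, G}, right has 1 {L}.
      Root G: left subtree has 2 nodes {M, H}, right has 0 { }.
        Root H: left subtree has 1 node {M}, right has 0 { }.

E V K G H M L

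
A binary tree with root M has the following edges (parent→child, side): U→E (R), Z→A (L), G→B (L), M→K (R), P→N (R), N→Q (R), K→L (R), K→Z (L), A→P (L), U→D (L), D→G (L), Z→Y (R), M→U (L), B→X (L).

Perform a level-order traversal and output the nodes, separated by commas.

M, U, K, D, E, Z, L, G, A, Y, B, P, X, N, Q

Level-order visits nodes level by level from the root, left to right within each level.
Level 0: M
Level 1: U, K
Level 2: D, E, Z, L
Level 3: G, A, Y
Level 4: B, P
Level 5: X, N
Level 6: Q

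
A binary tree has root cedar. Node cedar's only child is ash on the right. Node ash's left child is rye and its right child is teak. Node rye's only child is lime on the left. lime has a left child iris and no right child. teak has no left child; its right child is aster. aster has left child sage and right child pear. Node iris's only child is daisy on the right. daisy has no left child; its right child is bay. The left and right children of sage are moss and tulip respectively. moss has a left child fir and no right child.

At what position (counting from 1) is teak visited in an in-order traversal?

8

In-order visits the left subtree, then the node, then the right subtree.
At cedar: no left child.
Visit cedar.
At cedar: go right to ash.
  At ash: go left to rye.
    At rye: go left to lime.
      At lime: go left to iris.
        At iris: no left child.
        Visit iris.
        At iris: go right to daisy.
          At daisy: no left child.
          Visit daisy.
          At daisy: go right to bay.
            bay is a leaf — visit bay.
      Visit lime.
      At lime: no right child.
    Visit rye.
    At rye: no right child.
  Visit ash.
  At ash: go right to teak.
    At teak: no left child.
    Visit teak.
    At teak: go right to aster.
      At aster: go left to sage.
        At sage: go left to moss.
          At moss: go left to fir.
            fir is a leaf — visit fir.
          Visit moss.
          At moss: no right child.
        Visit sage.
        At sage: go right to tulip.
          tulip is a leaf — visit tulip.
      Visit aster.
      At aster: go right to pear.
        pear is a leaf — visit pear.
Full in-order sequence: cedar, iris, daisy, bay, lime, rye, ash, teak, fir, moss, sage, tulip, aster, pear.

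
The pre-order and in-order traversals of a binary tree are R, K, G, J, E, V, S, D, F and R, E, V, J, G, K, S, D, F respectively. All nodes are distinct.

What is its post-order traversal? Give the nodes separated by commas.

V, E, J, G, F, D, S, K, R

The first element of pre-order is the root; it splits in-order into left and right subtrees.
Root R: left subtree has 0 nodes { }, right has 8 {E, V, J, G, K, S, D, F}.
  Root K: left subtree has 4 nodes {E, V, J, G}, right has 3 {S, D, F}.
    Root G: left subtree has 3 nodes {E, V, J}, right has 0 { }.
      Root J: left subtree has 2 nodes {E, V}, right has 0 { }.
        Root E: left subtree has 0 nodes { }, right has 1 {V}.
    Root S: left subtree has 0 nodes { }, right has 2 {D, F}.
      Root D: left subtree has 0 nodes { }, right has 1 {F}.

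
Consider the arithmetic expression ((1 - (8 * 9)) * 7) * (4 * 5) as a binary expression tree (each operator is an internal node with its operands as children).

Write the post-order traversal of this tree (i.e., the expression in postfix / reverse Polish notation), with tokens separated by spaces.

1 8 9 * - 7 * 4 5 * *

Post-order on an expression tree gives postfix notation: for each operator, emit left operand, right operand, then the operator.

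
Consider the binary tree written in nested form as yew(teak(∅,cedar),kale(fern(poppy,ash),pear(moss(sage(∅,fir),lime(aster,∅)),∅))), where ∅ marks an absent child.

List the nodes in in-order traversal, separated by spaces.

In-order visits the left subtree, then the node, then the right subtree.
At yew: go left to teak.
  At teak: no left child.
  Visit teak.
  At teak: go right to cedar.
    cedar is a leaf — visit cedar.
Visit yew.
At yew: go right to kale.
  At kale: go left to fern.
    At fern: go left to poppy.
      poppy is a leaf — visit poppy.
    Visit fern.
    At fern: go right to ash.
      ash is a leaf — visit ash.
  Visit kale.
  At kale: go right to pear.
    At pear: go left to moss.
      At moss: go left to sage.
        At sage: no left child.
        Visit sage.
        At sage: go right to fir.
          fir is a leaf — visit fir.
      Visit moss.
      At moss: go right to lime.
        At lime: go left to aster.
          aster is a leaf — visit aster.
        Visit lime.
        At lime: no right child.
    Visit pear.
    At pear: no right child.

teak cedar yew poppy fern ash kale sage fir moss aster lime pear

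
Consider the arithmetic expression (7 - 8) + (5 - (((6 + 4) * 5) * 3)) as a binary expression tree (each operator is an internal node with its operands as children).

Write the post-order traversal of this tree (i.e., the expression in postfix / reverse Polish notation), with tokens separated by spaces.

7 8 - 5 6 4 + 5 * 3 * - +

Post-order on an expression tree gives postfix notation: for each operator, emit left operand, right operand, then the operator.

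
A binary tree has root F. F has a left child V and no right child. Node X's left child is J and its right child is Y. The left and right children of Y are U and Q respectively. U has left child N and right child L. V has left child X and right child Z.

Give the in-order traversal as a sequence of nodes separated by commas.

In-order visits the left subtree, then the node, then the right subtree.
At F: go left to V.
  At V: go left to X.
    At X: go left to J.
      J is a leaf — visit J.
    Visit X.
    At X: go right to Y.
      At Y: go left to U.
        At U: go left to N.
          N is a leaf — visit N.
        Visit U.
        At U: go right to L.
          L is a leaf — visit L.
      Visit Y.
      At Y: go right to Q.
        Q is a leaf — visit Q.
  Visit V.
  At V: go right to Z.
    Z is a leaf — visit Z.
Visit F.
At F: no right child.

J, X, N, U, L, Y, Q, V, Z, F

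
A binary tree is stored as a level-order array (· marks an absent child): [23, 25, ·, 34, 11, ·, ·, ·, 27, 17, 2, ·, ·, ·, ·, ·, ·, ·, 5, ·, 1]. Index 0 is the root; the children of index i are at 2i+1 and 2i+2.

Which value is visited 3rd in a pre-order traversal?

Pre-order visits the node, then its left subtree, then its right subtree.
Visit 23.
At 23: go left to 25.
  Visit 25.
  At 25: go left to 34.
    Visit 34.
    At 34: no left child.
    At 34: go right to 27.
      Visit 27.
      At 27: no left child.
      At 27: go right to 5.
        5 is a leaf — visit 5.
  At 25: go right to 11.
    Visit 11.
    At 11: go left to 17.
      Visit 17.
      At 17: no left child.
      At 17: go right to 1.
        1 is a leaf — visit 1.
    At 11: go right to 2.
      2 is a leaf — visit 2.
At 23: no right child.
Full pre-order sequence: 23, 25, 34, 27, 5, 11, 17, 1, 2.

34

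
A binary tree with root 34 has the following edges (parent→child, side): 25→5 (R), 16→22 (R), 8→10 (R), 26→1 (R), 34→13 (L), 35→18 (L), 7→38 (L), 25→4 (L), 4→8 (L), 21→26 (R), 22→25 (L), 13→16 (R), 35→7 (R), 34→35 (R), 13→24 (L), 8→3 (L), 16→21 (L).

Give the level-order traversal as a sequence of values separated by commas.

34, 13, 35, 24, 16, 18, 7, 21, 22, 38, 26, 25, 1, 4, 5, 8, 3, 10

Level-order visits nodes level by level from the root, left to right within each level.
Level 0: 34
Level 1: 13, 35
Level 2: 24, 16, 18, 7
Level 3: 21, 22, 38
Level 4: 26, 25
Level 5: 1, 4, 5
Level 6: 8
Level 7: 3, 10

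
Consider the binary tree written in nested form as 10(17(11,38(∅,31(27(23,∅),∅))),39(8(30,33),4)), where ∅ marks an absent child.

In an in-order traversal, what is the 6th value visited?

31

In-order visits the left subtree, then the node, then the right subtree.
At 10: go left to 17.
  At 17: go left to 11.
    11 is a leaf — visit 11.
  Visit 17.
  At 17: go right to 38.
    At 38: no left child.
    Visit 38.
    At 38: go right to 31.
      At 31: go left to 27.
        At 27: go left to 23.
          23 is a leaf — visit 23.
        Visit 27.
        At 27: no right child.
      Visit 31.
      At 31: no right child.
Visit 10.
At 10: go right to 39.
  At 39: go left to 8.
    At 8: go left to 30.
      30 is a leaf — visit 30.
    Visit 8.
    At 8: go right to 33.
      33 is a leaf — visit 33.
  Visit 39.
  At 39: go right to 4.
    4 is a leaf — visit 4.
Full in-order sequence: 11, 17, 38, 23, 27, 31, 10, 30, 8, 33, 39, 4.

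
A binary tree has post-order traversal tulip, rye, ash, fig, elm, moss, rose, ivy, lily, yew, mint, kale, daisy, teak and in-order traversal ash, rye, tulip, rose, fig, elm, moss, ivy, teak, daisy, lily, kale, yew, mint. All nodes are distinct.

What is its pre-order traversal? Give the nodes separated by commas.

The last element of post-order is the root; it splits in-order into left and right subtrees.
Root teak: left subtree has 8 nodes {ash, rye, tulip, rose, fig, elm, moss, ivy}, right has 5 {daisy, lily, kale, yew, mint}.
  Root ivy: left subtree has 7 nodes {ash, rye, tulip, rose, fig, elm, moss}, right has 0 { }.
    Root rose: left subtree has 3 nodes {ash, rye, tulip}, right has 3 {fig, elm, moss}.
      Root ash: left subtree has 0 nodes { }, right has 2 {rye, tulip}.
        Root rye: left subtree has 0 nodes { }, right has 1 {tulip}.
      Root moss: left subtree has 2 nodes {fig, elm}, right has 0 { }.
        Root elm: left subtree has 1 node {fig}, right has 0 { }.
  Root daisy: left subtree has 0 nodes { }, right has 4 {lily, kale, yew, mint}.
    Root kale: left subtree has 1 node {lily}, right has 2 {yew, mint}.
      Root mint: left subtree has 1 node {yew}, right has 0 { }.

teak, ivy, rose, ash, rye, tulip, moss, elm, fig, daisy, kale, lily, mint, yew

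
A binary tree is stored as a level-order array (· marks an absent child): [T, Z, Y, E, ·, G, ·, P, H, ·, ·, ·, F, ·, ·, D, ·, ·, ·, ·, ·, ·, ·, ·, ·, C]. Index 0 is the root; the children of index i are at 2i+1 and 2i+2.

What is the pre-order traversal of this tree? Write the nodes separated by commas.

T, Z, E, P, D, H, Y, G, F, C

Pre-order visits the node, then its left subtree, then its right subtree.
Visit T.
At T: go left to Z.
  Visit Z.
  At Z: go left to E.
    Visit E.
    At E: go left to P.
      Visit P.
      At P: go left to D.
        D is a leaf — visit D.
      At P: no right child.
    At E: go right to H.
      H is a leaf — visit H.
  At Z: no right child.
At T: go right to Y.
  Visit Y.
  At Y: go left to G.
    Visit G.
    At G: no left child.
    At G: go right to F.
      Visit F.
      At F: go left to C.
        C is a leaf — visit C.
      At F: no right child.
  At Y: no right child.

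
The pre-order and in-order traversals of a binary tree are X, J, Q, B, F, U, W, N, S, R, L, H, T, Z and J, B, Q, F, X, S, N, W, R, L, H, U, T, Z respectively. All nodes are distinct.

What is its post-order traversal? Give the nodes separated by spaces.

The first element of pre-order is the root; it splits in-order into left and right subtrees.
Root X: left subtree has 4 nodes {J, B, Q, F}, right has 9 {S, N, W, R, L, H, U, T, Z}.
  Root J: left subtree has 0 nodes { }, right has 3 {B, Q, F}.
    Root Q: left subtree has 1 node {B}, right has 1 {F}.
  Root U: left subtree has 6 nodes {S, N, W, R, L, H}, right has 2 {T, Z}.
    Root W: left subtree has 2 nodes {S, N}, right has 3 {R, L, H}.
      Root N: left subtree has 1 node {S}, right has 0 { }.
      Root R: left subtree has 0 nodes { }, right has 2 {L, H}.
        Root L: left subtree has 0 nodes { }, right has 1 {H}.
    Root T: left subtree has 0 nodes { }, right has 1 {Z}.

B F Q J S N H L R W Z T U X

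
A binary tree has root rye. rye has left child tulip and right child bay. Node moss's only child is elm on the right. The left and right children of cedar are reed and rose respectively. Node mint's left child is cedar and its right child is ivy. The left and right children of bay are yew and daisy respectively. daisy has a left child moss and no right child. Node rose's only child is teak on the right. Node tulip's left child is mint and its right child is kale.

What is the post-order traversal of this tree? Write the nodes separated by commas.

reed, teak, rose, cedar, ivy, mint, kale, tulip, yew, elm, moss, daisy, bay, rye

Post-order visits the left subtree, then the right subtree, then the node.
At rye: go left to tulip.
  At tulip: go left to mint.
    At mint: go left to cedar.
      At cedar: go left to reed.
        reed is a leaf — visit reed.
      At cedar: go right to rose.
        At rose: no left child.
        At rose: go right to teak.
          teak is a leaf — visit teak.
        Visit rose.
      Visit cedar.
    At mint: go right to ivy.
      ivy is a leaf — visit ivy.
    Visit mint.
  At tulip: go right to kale.
    kale is a leaf — visit kale.
  Visit tulip.
At rye: go right to bay.
  At bay: go left to yew.
    yew is a leaf — visit yew.
  At bay: go right to daisy.
    At daisy: go left to moss.
      At moss: no left child.
      At moss: go right to elm.
        elm is a leaf — visit elm.
      Visit moss.
    At daisy: no right child.
    Visit daisy.
  Visit bay.
Visit rye.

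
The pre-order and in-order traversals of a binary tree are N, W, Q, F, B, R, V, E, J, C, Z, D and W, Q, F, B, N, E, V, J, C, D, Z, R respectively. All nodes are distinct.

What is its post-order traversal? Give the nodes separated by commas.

B, F, Q, W, E, D, Z, C, J, V, R, N

The first element of pre-order is the root; it splits in-order into left and right subtrees.
Root N: left subtree has 4 nodes {W, Q, F, B}, right has 7 {E, V, J, C, D, Z, R}.
  Root W: left subtree has 0 nodes { }, right has 3 {Q, F, B}.
    Root Q: left subtree has 0 nodes { }, right has 2 {F, B}.
      Root F: left subtree has 0 nodes { }, right has 1 {B}.
  Root R: left subtree has 6 nodes {E, V, J, C, D, Z}, right has 0 { }.
    Root V: left subtree has 1 node {E}, right has 4 {J, C, D, Z}.
      Root J: left subtree has 0 nodes { }, right has 3 {C, D, Z}.
        Root C: left subtree has 0 nodes { }, right has 2 {D, Z}.
          Root Z: left subtree has 1 node {D}, right has 0 { }.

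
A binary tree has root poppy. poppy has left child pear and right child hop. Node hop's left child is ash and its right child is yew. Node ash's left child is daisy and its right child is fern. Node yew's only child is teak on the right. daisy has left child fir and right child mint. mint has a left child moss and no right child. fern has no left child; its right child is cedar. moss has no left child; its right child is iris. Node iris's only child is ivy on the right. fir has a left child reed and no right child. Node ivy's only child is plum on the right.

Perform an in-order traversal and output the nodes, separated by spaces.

pear poppy reed fir daisy moss iris ivy plum mint ash fern cedar hop yew teak

In-order visits the left subtree, then the node, then the right subtree.
At poppy: go left to pear.
  pear is a leaf — visit pear.
Visit poppy.
At poppy: go right to hop.
  At hop: go left to ash.
    At ash: go left to daisy.
      At daisy: go left to fir.
        At fir: go left to reed.
          reed is a leaf — visit reed.
        Visit fir.
        At fir: no right child.
      Visit daisy.
      At daisy: go right to mint.
        At mint: go left to moss.
          At moss: no left child.
          Visit moss.
          At moss: go right to iris.
            At iris: no left child.
            Visit iris.
            At iris: go right to ivy.
              At ivy: no left child.
              Visit ivy.
              At ivy: go right to plum.
                plum is a leaf — visit plum.
        Visit mint.
        At mint: no right child.
    Visit ash.
    At ash: go right to fern.
      At fern: no left child.
      Visit fern.
      At fern: go right to cedar.
        cedar is a leaf — visit cedar.
  Visit hop.
  At hop: go right to yew.
    At yew: no left child.
    Visit yew.
    At yew: go right to teak.
      teak is a leaf — visit teak.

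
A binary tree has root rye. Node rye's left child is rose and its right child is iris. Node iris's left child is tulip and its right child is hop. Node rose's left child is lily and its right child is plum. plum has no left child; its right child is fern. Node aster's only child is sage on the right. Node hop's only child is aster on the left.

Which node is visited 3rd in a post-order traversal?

plum

Post-order visits the left subtree, then the right subtree, then the node.
At rye: go left to rose.
  At rose: go left to lily.
    lily is a leaf — visit lily.
  At rose: go right to plum.
    At plum: no left child.
    At plum: go right to fern.
      fern is a leaf — visit fern.
    Visit plum.
  Visit rose.
At rye: go right to iris.
  At iris: go left to tulip.
    tulip is a leaf — visit tulip.
  At iris: go right to hop.
    At hop: go left to aster.
      At aster: no left child.
      At aster: go right to sage.
        sage is a leaf — visit sage.
      Visit aster.
    At hop: no right child.
    Visit hop.
  Visit iris.
Visit rye.
Full post-order sequence: lily, fern, plum, rose, tulip, sage, aster, hop, iris, rye.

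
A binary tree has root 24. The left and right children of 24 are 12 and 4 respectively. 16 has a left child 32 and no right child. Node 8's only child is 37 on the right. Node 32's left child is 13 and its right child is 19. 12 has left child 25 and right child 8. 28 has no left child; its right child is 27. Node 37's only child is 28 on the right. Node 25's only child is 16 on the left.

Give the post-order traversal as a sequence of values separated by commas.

13, 19, 32, 16, 25, 27, 28, 37, 8, 12, 4, 24

Post-order visits the left subtree, then the right subtree, then the node.
At 24: go left to 12.
  At 12: go left to 25.
    At 25: go left to 16.
      At 16: go left to 32.
        At 32: go left to 13.
          13 is a leaf — visit 13.
        At 32: go right to 19.
          19 is a leaf — visit 19.
        Visit 32.
      At 16: no right child.
      Visit 16.
    At 25: no right child.
    Visit 25.
  At 12: go right to 8.
    At 8: no left child.
    At 8: go right to 37.
      At 37: no left child.
      At 37: go right to 28.
        At 28: no left child.
        At 28: go right to 27.
          27 is a leaf — visit 27.
        Visit 28.
      Visit 37.
    Visit 8.
  Visit 12.
At 24: go right to 4.
  4 is a leaf — visit 4.
Visit 24.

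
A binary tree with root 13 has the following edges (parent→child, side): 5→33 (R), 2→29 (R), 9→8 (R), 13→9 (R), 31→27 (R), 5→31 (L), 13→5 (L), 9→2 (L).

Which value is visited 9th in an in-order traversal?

In-order visits the left subtree, then the node, then the right subtree.
At 13: go left to 5.
  At 5: go left to 31.
    At 31: no left child.
    Visit 31.
    At 31: go right to 27.
      27 is a leaf — visit 27.
  Visit 5.
  At 5: go right to 33.
    33 is a leaf — visit 33.
Visit 13.
At 13: go right to 9.
  At 9: go left to 2.
    At 2: no left child.
    Visit 2.
    At 2: go right to 29.
      29 is a leaf — visit 29.
  Visit 9.
  At 9: go right to 8.
    8 is a leaf — visit 8.
Full in-order sequence: 31, 27, 5, 33, 13, 2, 29, 9, 8.

8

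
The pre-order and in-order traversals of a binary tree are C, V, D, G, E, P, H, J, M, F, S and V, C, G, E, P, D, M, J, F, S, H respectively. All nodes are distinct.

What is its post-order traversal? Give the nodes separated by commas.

V, P, E, G, M, S, F, J, H, D, C

The first element of pre-order is the root; it splits in-order into left and right subtrees.
Root C: left subtree has 1 node {V}, right has 9 {G, E, P, D, M, J, F, S, H}.
  Root D: left subtree has 3 nodes {G, E, P}, right has 5 {M, J, F, S, H}.
    Root G: left subtree has 0 nodes { }, right has 2 {E, P}.
      Root E: left subtree has 0 nodes { }, right has 1 {P}.
    Root H: left subtree has 4 nodes {M, J, F, S}, right has 0 { }.
      Root J: left subtree has 1 node {M}, right has 2 {F, S}.
        Root F: left subtree has 0 nodes { }, right has 1 {S}.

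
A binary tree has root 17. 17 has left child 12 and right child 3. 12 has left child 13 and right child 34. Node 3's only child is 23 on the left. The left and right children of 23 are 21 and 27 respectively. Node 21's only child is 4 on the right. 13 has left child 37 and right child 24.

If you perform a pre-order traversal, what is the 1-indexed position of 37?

Pre-order visits the node, then its left subtree, then its right subtree.
Visit 17.
At 17: go left to 12.
  Visit 12.
  At 12: go left to 13.
    Visit 13.
    At 13: go left to 37.
      37 is a leaf — visit 37.
    At 13: go right to 24.
      24 is a leaf — visit 24.
  At 12: go right to 34.
    34 is a leaf — visit 34.
At 17: go right to 3.
  Visit 3.
  At 3: go left to 23.
    Visit 23.
    At 23: go left to 21.
      Visit 21.
      At 21: no left child.
      At 21: go right to 4.
        4 is a leaf — visit 4.
    At 23: go right to 27.
      27 is a leaf — visit 27.
  At 3: no right child.
Full pre-order sequence: 17, 12, 13, 37, 24, 34, 3, 23, 21, 4, 27.

4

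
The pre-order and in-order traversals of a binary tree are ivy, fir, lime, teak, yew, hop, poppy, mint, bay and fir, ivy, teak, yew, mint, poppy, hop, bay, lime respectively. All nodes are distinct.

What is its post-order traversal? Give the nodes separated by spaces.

fir mint poppy bay hop yew teak lime ivy

The first element of pre-order is the root; it splits in-order into left and right subtrees.
Root ivy: left subtree has 1 node {fir}, right has 7 {teak, yew, mint, poppy, hop, bay, lime}.
  Root lime: left subtree has 6 nodes {teak, yew, mint, poppy, hop, bay}, right has 0 { }.
    Root teak: left subtree has 0 nodes { }, right has 5 {yew, mint, poppy, hop, bay}.
      Root yew: left subtree has 0 nodes { }, right has 4 {mint, poppy, hop, bay}.
        Root hop: left subtree has 2 nodes {mint, poppy}, right has 1 {bay}.
          Root poppy: left subtree has 1 node {mint}, right has 0 { }.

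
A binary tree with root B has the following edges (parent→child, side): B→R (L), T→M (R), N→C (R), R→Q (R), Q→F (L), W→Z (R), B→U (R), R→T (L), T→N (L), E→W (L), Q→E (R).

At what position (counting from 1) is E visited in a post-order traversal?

Post-order visits the left subtree, then the right subtree, then the node.
At B: go left to R.
  At R: go left to T.
    At T: go left to N.
      At N: no left child.
      At N: go right to C.
        C is a leaf — visit C.
      Visit N.
    At T: go right to M.
      M is a leaf — visit M.
    Visit T.
  At R: go right to Q.
    At Q: go left to F.
      F is a leaf — visit F.
    At Q: go right to E.
      At E: go left to W.
        At W: no left child.
        At W: go right to Z.
          Z is a leaf — visit Z.
        Visit W.
      At E: no right child.
      Visit E.
    Visit Q.
  Visit R.
At B: go right to U.
  U is a leaf — visit U.
Visit B.
Full post-order sequence: C, N, M, T, F, Z, W, E, Q, R, U, B.

8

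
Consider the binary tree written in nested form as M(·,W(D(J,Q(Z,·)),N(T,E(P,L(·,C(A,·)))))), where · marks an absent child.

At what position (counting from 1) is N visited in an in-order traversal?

In-order visits the left subtree, then the node, then the right subtree.
At M: no left child.
Visit M.
At M: go right to W.
  At W: go left to D.
    At D: go left to J.
      J is a leaf — visit J.
    Visit D.
    At D: go right to Q.
      At Q: go left to Z.
        Z is a leaf — visit Z.
      Visit Q.
      At Q: no right child.
  Visit W.
  At W: go right to N.
    At N: go left to T.
      T is a leaf — visit T.
    Visit N.
    At N: go right to E.
      At E: go left to P.
        P is a leaf — visit P.
      Visit E.
      At E: go right to L.
        At L: no left child.
        Visit L.
        At L: go right to C.
          At C: go left to A.
            A is a leaf — visit A.
          Visit C.
          At C: no right child.
Full in-order sequence: M, J, D, Z, Q, W, T, N, P, E, L, A, C.

8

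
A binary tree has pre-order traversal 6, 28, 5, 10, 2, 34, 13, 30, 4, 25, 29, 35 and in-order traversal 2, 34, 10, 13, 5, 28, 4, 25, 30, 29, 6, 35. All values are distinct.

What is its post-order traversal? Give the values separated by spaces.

34 2 13 10 5 25 4 29 30 28 35 6

The first element of pre-order is the root; it splits in-order into left and right subtrees.
Root 6: left subtree has 10 nodes {2, 34, 10, 13, 5, 28, 4, 25, 30, 29}, right has 1 {35}.
  Root 28: left subtree has 5 nodes {2, 34, 10, 13, 5}, right has 4 {4, 25, 30, 29}.
    Root 5: left subtree has 4 nodes {2, 34, 10, 13}, right has 0 { }.
      Root 10: left subtree has 2 nodes {2, 34}, right has 1 {13}.
        Root 2: left subtree has 0 nodes { }, right has 1 {34}.
    Root 30: left subtree has 2 nodes {4, 25}, right has 1 {29}.
      Root 4: left subtree has 0 nodes { }, right has 1 {25}.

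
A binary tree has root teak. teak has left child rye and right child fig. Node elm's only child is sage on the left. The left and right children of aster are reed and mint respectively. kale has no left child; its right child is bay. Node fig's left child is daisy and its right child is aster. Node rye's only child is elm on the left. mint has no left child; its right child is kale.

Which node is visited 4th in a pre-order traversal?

Pre-order visits the node, then its left subtree, then its right subtree.
Visit teak.
At teak: go left to rye.
  Visit rye.
  At rye: go left to elm.
    Visit elm.
    At elm: go left to sage.
      sage is a leaf — visit sage.
    At elm: no right child.
  At rye: no right child.
At teak: go right to fig.
  Visit fig.
  At fig: go left to daisy.
    daisy is a leaf — visit daisy.
  At fig: go right to aster.
    Visit aster.
    At aster: go left to reed.
      reed is a leaf — visit reed.
    At aster: go right to mint.
      Visit mint.
      At mint: no left child.
      At mint: go right to kale.
        Visit kale.
        At kale: no left child.
        At kale: go right to bay.
          bay is a leaf — visit bay.
Full pre-order sequence: teak, rye, elm, sage, fig, daisy, aster, reed, mint, kale, bay.

sage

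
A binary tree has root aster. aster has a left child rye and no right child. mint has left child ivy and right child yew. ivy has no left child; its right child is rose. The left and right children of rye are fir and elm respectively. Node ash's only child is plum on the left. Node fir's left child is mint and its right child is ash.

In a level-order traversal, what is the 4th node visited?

elm

Level-order visits nodes level by level from the root, left to right within each level.
Level 0: aster
Level 1: rye
Level 2: fir, elm
Level 3: mint, ash
Level 4: ivy, yew, plum
Level 5: rose
Full level-order sequence: aster, rye, fir, elm, mint, ash, ivy, yew, plum, rose.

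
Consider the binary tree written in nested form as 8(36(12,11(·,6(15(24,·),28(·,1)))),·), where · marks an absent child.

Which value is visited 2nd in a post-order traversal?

24

Post-order visits the left subtree, then the right subtree, then the node.
At 8: go left to 36.
  At 36: go left to 12.
    12 is a leaf — visit 12.
  At 36: go right to 11.
    At 11: no left child.
    At 11: go right to 6.
      At 6: go left to 15.
        At 15: go left to 24.
          24 is a leaf — visit 24.
        At 15: no right child.
        Visit 15.
      At 6: go right to 28.
        At 28: no left child.
        At 28: go right to 1.
          1 is a leaf — visit 1.
        Visit 28.
      Visit 6.
    Visit 11.
  Visit 36.
At 8: no right child.
Visit 8.
Full post-order sequence: 12, 24, 15, 1, 28, 6, 11, 36, 8.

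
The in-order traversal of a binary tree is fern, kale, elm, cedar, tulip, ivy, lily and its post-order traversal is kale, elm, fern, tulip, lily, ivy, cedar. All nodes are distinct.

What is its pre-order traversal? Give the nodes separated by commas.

cedar, fern, elm, kale, ivy, tulip, lily

The last element of post-order is the root; it splits in-order into left and right subtrees.
Root cedar: left subtree has 3 nodes {fern, kale, elm}, right has 3 {tulip, ivy, lily}.
  Root fern: left subtree has 0 nodes { }, right has 2 {kale, elm}.
    Root elm: left subtree has 1 node {kale}, right has 0 { }.
  Root ivy: left subtree has 1 node {tulip}, right has 1 {lily}.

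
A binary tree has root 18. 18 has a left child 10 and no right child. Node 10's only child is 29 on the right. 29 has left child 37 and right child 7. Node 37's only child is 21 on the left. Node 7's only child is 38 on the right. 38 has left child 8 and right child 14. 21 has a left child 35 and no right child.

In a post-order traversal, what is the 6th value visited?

38

Post-order visits the left subtree, then the right subtree, then the node.
At 18: go left to 10.
  At 10: no left child.
  At 10: go right to 29.
    At 29: go left to 37.
      At 37: go left to 21.
        At 21: go left to 35.
          35 is a leaf — visit 35.
        At 21: no right child.
        Visit 21.
      At 37: no right child.
      Visit 37.
    At 29: go right to 7.
      At 7: no left child.
      At 7: go right to 38.
        At 38: go left to 8.
          8 is a leaf — visit 8.
        At 38: go right to 14.
          14 is a leaf — visit 14.
        Visit 38.
      Visit 7.
    Visit 29.
  Visit 10.
At 18: no right child.
Visit 18.
Full post-order sequence: 35, 21, 37, 8, 14, 38, 7, 29, 10, 18.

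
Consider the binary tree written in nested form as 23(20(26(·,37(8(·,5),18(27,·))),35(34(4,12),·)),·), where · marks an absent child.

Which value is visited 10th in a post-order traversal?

35

Post-order visits the left subtree, then the right subtree, then the node.
At 23: go left to 20.
  At 20: go left to 26.
    At 26: no left child.
    At 26: go right to 37.
      At 37: go left to 8.
        At 8: no left child.
        At 8: go right to 5.
          5 is a leaf — visit 5.
        Visit 8.
      At 37: go right to 18.
        At 18: go left to 27.
          27 is a leaf — visit 27.
        At 18: no right child.
        Visit 18.
      Visit 37.
    Visit 26.
  At 20: go right to 35.
    At 35: go left to 34.
      At 34: go left to 4.
        4 is a leaf — visit 4.
      At 34: go right to 12.
        12 is a leaf — visit 12.
      Visit 34.
    At 35: no right child.
    Visit 35.
  Visit 20.
At 23: no right child.
Visit 23.
Full post-order sequence: 5, 8, 27, 18, 37, 26, 4, 12, 34, 35, 20, 23.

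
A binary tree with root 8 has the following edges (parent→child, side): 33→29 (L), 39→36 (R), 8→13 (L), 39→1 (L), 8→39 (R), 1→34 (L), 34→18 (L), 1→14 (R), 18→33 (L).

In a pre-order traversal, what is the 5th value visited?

Pre-order visits the node, then its left subtree, then its right subtree.
Visit 8.
At 8: go left to 13.
  13 is a leaf — visit 13.
At 8: go right to 39.
  Visit 39.
  At 39: go left to 1.
    Visit 1.
    At 1: go left to 34.
      Visit 34.
      At 34: go left to 18.
        Visit 18.
        At 18: go left to 33.
          Visit 33.
          At 33: go left to 29.
            29 is a leaf — visit 29.
          At 33: no right child.
        At 18: no right child.
      At 34: no right child.
    At 1: go right to 14.
      14 is a leaf — visit 14.
  At 39: go right to 36.
    36 is a leaf — visit 36.
Full pre-order sequence: 8, 13, 39, 1, 34, 18, 33, 29, 14, 36.

34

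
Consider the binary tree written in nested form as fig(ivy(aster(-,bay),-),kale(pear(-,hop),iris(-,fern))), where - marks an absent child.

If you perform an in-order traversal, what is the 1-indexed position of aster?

1

In-order visits the left subtree, then the node, then the right subtree.
At fig: go left to ivy.
  At ivy: go left to aster.
    At aster: no left child.
    Visit aster.
    At aster: go right to bay.
      bay is a leaf — visit bay.
  Visit ivy.
  At ivy: no right child.
Visit fig.
At fig: go right to kale.
  At kale: go left to pear.
    At pear: no left child.
    Visit pear.
    At pear: go right to hop.
      hop is a leaf — visit hop.
  Visit kale.
  At kale: go right to iris.
    At iris: no left child.
    Visit iris.
    At iris: go right to fern.
      fern is a leaf — visit fern.
Full in-order sequence: aster, bay, ivy, fig, pear, hop, kale, iris, fern.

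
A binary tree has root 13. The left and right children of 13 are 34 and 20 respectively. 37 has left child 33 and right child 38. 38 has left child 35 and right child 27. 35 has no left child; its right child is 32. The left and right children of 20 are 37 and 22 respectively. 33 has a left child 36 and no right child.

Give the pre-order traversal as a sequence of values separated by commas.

Pre-order visits the node, then its left subtree, then its right subtree.
Visit 13.
At 13: go left to 34.
  34 is a leaf — visit 34.
At 13: go right to 20.
  Visit 20.
  At 20: go left to 37.
    Visit 37.
    At 37: go left to 33.
      Visit 33.
      At 33: go left to 36.
        36 is a leaf — visit 36.
      At 33: no right child.
    At 37: go right to 38.
      Visit 38.
      At 38: go left to 35.
        Visit 35.
        At 35: no left child.
        At 35: go right to 32.
          32 is a leaf — visit 32.
      At 38: go right to 27.
        27 is a leaf — visit 27.
  At 20: go right to 22.
    22 is a leaf — visit 22.

13, 34, 20, 37, 33, 36, 38, 35, 32, 27, 22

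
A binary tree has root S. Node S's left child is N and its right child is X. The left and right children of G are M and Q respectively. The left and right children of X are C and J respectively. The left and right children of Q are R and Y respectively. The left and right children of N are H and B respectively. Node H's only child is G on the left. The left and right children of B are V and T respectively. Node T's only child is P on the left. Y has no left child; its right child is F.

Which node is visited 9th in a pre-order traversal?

Pre-order visits the node, then its left subtree, then its right subtree.
Visit S.
At S: go left to N.
  Visit N.
  At N: go left to H.
    Visit H.
    At H: go left to G.
      Visit G.
      At G: go left to M.
        M is a leaf — visit M.
      At G: go right to Q.
        Visit Q.
        At Q: go left to R.
          R is a leaf — visit R.
        At Q: go right to Y.
          Visit Y.
          At Y: no left child.
          At Y: go right to F.
            F is a leaf — visit F.
    At H: no right child.
  At N: go right to B.
    Visit B.
    At B: go left to V.
      V is a leaf — visit V.
    At B: go right to T.
      Visit T.
      At T: go left to P.
        P is a leaf — visit P.
      At T: no right child.
At S: go right to X.
  Visit X.
  At X: go left to C.
    C is a leaf — visit C.
  At X: go right to J.
    J is a leaf — visit J.
Full pre-order sequence: S, N, H, G, M, Q, R, Y, F, B, V, T, P, X, C, J.

F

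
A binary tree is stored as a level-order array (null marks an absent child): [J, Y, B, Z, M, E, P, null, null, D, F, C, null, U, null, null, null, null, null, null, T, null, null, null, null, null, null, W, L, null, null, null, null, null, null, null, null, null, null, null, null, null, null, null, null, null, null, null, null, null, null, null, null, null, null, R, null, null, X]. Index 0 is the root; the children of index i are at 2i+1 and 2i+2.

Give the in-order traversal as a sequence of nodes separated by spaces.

Z Y D T M F J C E B R W U L X P

In-order visits the left subtree, then the node, then the right subtree.
At J: go left to Y.
  At Y: go left to Z.
    Z is a leaf — visit Z.
  Visit Y.
  At Y: go right to M.
    At M: go left to D.
      At D: no left child.
      Visit D.
      At D: go right to T.
        T is a leaf — visit T.
    Visit M.
    At M: go right to F.
      F is a leaf — visit F.
Visit J.
At J: go right to B.
  At B: go left to E.
    At E: go left to C.
      C is a leaf — visit C.
    Visit E.
    At E: no right child.
  Visit B.
  At B: go right to P.
    At P: go left to U.
      At U: go left to W.
        At W: go left to R.
          R is a leaf — visit R.
        Visit W.
        At W: no right child.
      Visit U.
      At U: go right to L.
        At L: no left child.
        Visit L.
        At L: go right to X.
          X is a leaf — visit X.
    Visit P.
    At P: no right child.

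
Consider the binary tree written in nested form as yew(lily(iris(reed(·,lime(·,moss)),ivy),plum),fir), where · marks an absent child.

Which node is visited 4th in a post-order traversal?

Post-order visits the left subtree, then the right subtree, then the node.
At yew: go left to lily.
  At lily: go left to iris.
    At iris: go left to reed.
      At reed: no left child.
      At reed: go right to lime.
        At lime: no left child.
        At lime: go right to moss.
          moss is a leaf — visit moss.
        Visit lime.
      Visit reed.
    At iris: go right to ivy.
      ivy is a leaf — visit ivy.
    Visit iris.
  At lily: go right to plum.
    plum is a leaf — visit plum.
  Visit lily.
At yew: go right to fir.
  fir is a leaf — visit fir.
Visit yew.
Full post-order sequence: moss, lime, reed, ivy, iris, plum, lily, fir, yew.

ivy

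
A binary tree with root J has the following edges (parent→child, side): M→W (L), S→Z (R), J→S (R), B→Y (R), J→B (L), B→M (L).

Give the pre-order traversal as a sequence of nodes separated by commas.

J, B, M, W, Y, S, Z

Pre-order visits the node, then its left subtree, then its right subtree.
Visit J.
At J: go left to B.
  Visit B.
  At B: go left to M.
    Visit M.
    At M: go left to W.
      W is a leaf — visit W.
    At M: no right child.
  At B: go right to Y.
    Y is a leaf — visit Y.
At J: go right to S.
  Visit S.
  At S: no left child.
  At S: go right to Z.
    Z is a leaf — visit Z.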